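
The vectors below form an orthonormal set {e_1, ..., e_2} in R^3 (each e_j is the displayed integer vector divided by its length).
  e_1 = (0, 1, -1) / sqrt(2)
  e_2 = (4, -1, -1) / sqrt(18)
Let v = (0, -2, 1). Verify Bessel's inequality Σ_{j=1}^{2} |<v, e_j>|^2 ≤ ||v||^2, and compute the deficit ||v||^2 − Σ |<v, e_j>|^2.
Σ |<v, e_j>|^2 = 41/9; ||v||^2 = 5; deficit = 4/9

Write each e_j = u_j / sqrt(<u_j, u_j>) where u_j is the displayed integer vector. Then <v, e_j> = <v, u_j> / sqrt(<u_j, u_j>), so |<v, e_j>|^2 = <v, u_j>^2 / <u_j, u_j>.
Coefficients: <v, e_1> = -3/sqrt(2), <v, e_2> = 1/sqrt(18).
Square and sum: Σ |<v, e_j>|^2 = 41/9.
Compute ||v||^2 = v·v = 5.
Deficit = 5 − 41/9 = 4/9 ≥ 0, confirming Bessel's inequality. (The deficit equals ||v − Σ <v,e_j> e_j||^2, the squared distance from v to span{e_j}.)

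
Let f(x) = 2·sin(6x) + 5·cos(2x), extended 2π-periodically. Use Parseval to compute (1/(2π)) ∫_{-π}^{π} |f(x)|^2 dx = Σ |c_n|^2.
Σ |c_n|^2 = 29/2

Expand |f|^2 and use orthogonality of {sin(nx), cos(mx)} on [-π, π]:
  ∫_{-π}^{π} sin(nx)^2 dx = π, ∫ cos(mx)^2 dx = π, and cross terms integrate to 0.
So ∫_{-π}^{π} f(x)^2 dx = 2^2 · π + 5^2 · π = (4 + 25)π.
Divide by 2π: (4 + 25)/2 = 29/2.
By Parseval, this equals Σ |c_n|^2.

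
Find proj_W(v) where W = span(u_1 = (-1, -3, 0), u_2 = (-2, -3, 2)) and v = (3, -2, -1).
proj_W(v) = (33/49, -60/49, -106/49)

Set up U = [u_1 | ... | u_2] ∈ R^(3×2). The projector onto W = col(U) is P = U (U^T U)^(-1) U^T.
Compute U^T U =
  [10, 11]
  [11, 17],
and U^T v = (3, -2).
Solve U^T U · c = U^T v for the coefficients: c = (73/49, -53/49). The projection is proj_W(v) = U c.
Check: (v - proj_W(v)) · u_1 = 0  (should be 0).
Check: (v - proj_W(v)) · u_2 = 0  (should be 0).
Result: proj_W(v) = (33/49, -60/49, -106/49).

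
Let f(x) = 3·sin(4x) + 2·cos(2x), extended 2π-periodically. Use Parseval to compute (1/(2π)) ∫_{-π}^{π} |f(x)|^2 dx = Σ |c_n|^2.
Σ |c_n|^2 = 13/2

Expand |f|^2 and use orthogonality of {sin(nx), cos(mx)} on [-π, π]:
  ∫_{-π}^{π} sin(nx)^2 dx = π, ∫ cos(mx)^2 dx = π, and cross terms integrate to 0.
So ∫_{-π}^{π} f(x)^2 dx = 3^2 · π + 2^2 · π = (9 + 4)π.
Divide by 2π: (9 + 4)/2 = 13/2.
By Parseval, this equals Σ |c_n|^2.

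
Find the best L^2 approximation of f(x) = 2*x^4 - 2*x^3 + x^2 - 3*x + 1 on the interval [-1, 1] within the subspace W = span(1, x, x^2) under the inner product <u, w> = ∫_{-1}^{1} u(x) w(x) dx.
g(x) = 19*x^2/7 - 21*x/5 + 29/35

The best approximation g ∈ W is the orthogonal projection of f onto W. Writing g = a_0 + a_1 x + a_2 x^2, the coefficients solve the normal equations G · a = b where
  G_{ij} = <φ_i, φ_j> and b_i = <f, φ_i>, with φ_0 = 1, φ_1 = x, φ_2 = x^2.
G =
  [2, 0, 2/3]
  [0, 2/3, 0]
  [2/3, 0, 2/5],
b = (52/15, -14/5, 172/105).
Solving gives a_0 = 29/35, a_1 = -21/5, a_2 = 19/7, so
  g(x) = 19*x^2/7 - 21*x/5 + 29/35.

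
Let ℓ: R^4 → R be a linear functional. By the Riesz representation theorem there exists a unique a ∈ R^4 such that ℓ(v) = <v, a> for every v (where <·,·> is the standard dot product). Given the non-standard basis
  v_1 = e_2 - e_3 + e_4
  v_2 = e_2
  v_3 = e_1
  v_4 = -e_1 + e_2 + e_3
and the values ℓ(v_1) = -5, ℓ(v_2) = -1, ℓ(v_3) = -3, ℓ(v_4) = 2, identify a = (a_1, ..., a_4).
a = (-3, -1, 0, -4)

Write a = (a_1, ..., a_4) in the standard basis. For each basis vector v_i, ℓ(v_i) = <v_i, a> is a linear equation in the a_j's. Collect the n equations into a matrix system V a = ℓ, where row i of V is v_i (expressed in the standard basis). Since V is invertible (lower-triangular with 1s on the diagonal, up to permutation), solve by back-substitution:
  V =
[[0, 1, -1, 1],
 [0, 1, 0, 0],
 [1, 0, 0, 0],
 [-1, 1, 1, 0]]
  V a = (-5, -1, -3, 2)
Solving gives a = (-3, -1, 0, -4).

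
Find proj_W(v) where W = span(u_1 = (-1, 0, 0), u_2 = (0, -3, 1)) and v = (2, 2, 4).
proj_W(v) = (2, 3/5, -1/5)

Set up U = [u_1 | ... | u_2] ∈ R^(3×2). The projector onto W = col(U) is P = U (U^T U)^(-1) U^T.
Compute U^T U =
  [1, 0]
  [0, 10],
and U^T v = (-2, -2).
Solve U^T U · c = U^T v for the coefficients: c = (-2, -1/5). The projection is proj_W(v) = U c.
Check: (v - proj_W(v)) · u_1 = 0  (should be 0).
Check: (v - proj_W(v)) · u_2 = 0  (should be 0).
Result: proj_W(v) = (2, 3/5, -1/5).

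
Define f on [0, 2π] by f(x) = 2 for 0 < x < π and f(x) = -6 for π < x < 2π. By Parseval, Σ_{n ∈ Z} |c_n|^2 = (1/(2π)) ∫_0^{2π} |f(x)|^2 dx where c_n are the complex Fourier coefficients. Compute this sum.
Σ |c_n|^2 = 20

Parseval equates the L^2 energy of f (normalised by 1/(2π)) with the ℓ^2 sum of its Fourier coefficients: (1/(2π)) ∫_0^{2π} |f|^2 = Σ |c_n|^2.
Compute the left side: (1/(2π)) [∫_0^π 2^2 dx + ∫_π^{2π} (-6)^2 dx] = (1/(2π)) · (4π + 36π) = (4 + 36)/2 = 20.
So Σ_{n ∈ Z} |c_n|^2 = 20.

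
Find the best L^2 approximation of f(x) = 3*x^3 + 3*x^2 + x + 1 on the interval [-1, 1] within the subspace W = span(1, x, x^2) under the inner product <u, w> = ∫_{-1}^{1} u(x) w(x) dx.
g(x) = 3*x^2 + 14*x/5 + 1

The best approximation g ∈ W is the orthogonal projection of f onto W. Writing g = a_0 + a_1 x + a_2 x^2, the coefficients solve the normal equations G · a = b where
  G_{ij} = <φ_i, φ_j> and b_i = <f, φ_i>, with φ_0 = 1, φ_1 = x, φ_2 = x^2.
G =
  [2, 0, 2/3]
  [0, 2/3, 0]
  [2/3, 0, 2/5],
b = (4, 28/15, 28/15).
Solving gives a_0 = 1, a_1 = 14/5, a_2 = 3, so
  g(x) = 3*x^2 + 14*x/5 + 1.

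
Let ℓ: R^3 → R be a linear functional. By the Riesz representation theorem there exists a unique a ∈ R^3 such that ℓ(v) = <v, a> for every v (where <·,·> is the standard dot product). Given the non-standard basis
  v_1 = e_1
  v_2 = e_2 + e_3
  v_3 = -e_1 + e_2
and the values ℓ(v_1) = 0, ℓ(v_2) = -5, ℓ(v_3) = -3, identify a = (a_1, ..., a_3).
a = (0, -3, -2)

Write a = (a_1, ..., a_3) in the standard basis. For each basis vector v_i, ℓ(v_i) = <v_i, a> is a linear equation in the a_j's. Collect the n equations into a matrix system V a = ℓ, where row i of V is v_i (expressed in the standard basis). Since V is invertible (lower-triangular with 1s on the diagonal, up to permutation), solve by back-substitution:
  V =
[[1, 0, 0],
 [0, 1, 1],
 [-1, 1, 0]]
  V a = (0, -5, -3)
Solving gives a = (0, -3, -2).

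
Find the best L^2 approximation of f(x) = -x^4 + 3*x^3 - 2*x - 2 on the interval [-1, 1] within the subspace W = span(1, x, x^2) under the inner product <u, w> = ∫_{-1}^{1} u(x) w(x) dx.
g(x) = -6*x^2/7 - x/5 - 67/35

The best approximation g ∈ W is the orthogonal projection of f onto W. Writing g = a_0 + a_1 x + a_2 x^2, the coefficients solve the normal equations G · a = b where
  G_{ij} = <φ_i, φ_j> and b_i = <f, φ_i>, with φ_0 = 1, φ_1 = x, φ_2 = x^2.
G =
  [2, 0, 2/3]
  [0, 2/3, 0]
  [2/3, 0, 2/5],
b = (-22/5, -2/15, -34/21).
Solving gives a_0 = -67/35, a_1 = -1/5, a_2 = -6/7, so
  g(x) = -6*x^2/7 - x/5 - 67/35.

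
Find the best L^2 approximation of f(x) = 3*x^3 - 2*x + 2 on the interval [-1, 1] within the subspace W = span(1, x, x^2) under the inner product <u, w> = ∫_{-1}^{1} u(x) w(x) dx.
g(x) = 2 - x/5

The best approximation g ∈ W is the orthogonal projection of f onto W. Writing g = a_0 + a_1 x + a_2 x^2, the coefficients solve the normal equations G · a = b where
  G_{ij} = <φ_i, φ_j> and b_i = <f, φ_i>, with φ_0 = 1, φ_1 = x, φ_2 = x^2.
G =
  [2, 0, 2/3]
  [0, 2/3, 0]
  [2/3, 0, 2/5],
b = (4, -2/15, 4/3).
Solving gives a_0 = 2, a_1 = -1/5, a_2 = 0, so
  g(x) = 2 - x/5.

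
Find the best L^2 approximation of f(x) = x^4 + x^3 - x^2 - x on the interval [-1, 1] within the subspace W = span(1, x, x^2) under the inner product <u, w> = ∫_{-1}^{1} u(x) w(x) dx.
g(x) = -x^2/7 - 2*x/5 - 3/35

The best approximation g ∈ W is the orthogonal projection of f onto W. Writing g = a_0 + a_1 x + a_2 x^2, the coefficients solve the normal equations G · a = b where
  G_{ij} = <φ_i, φ_j> and b_i = <f, φ_i>, with φ_0 = 1, φ_1 = x, φ_2 = x^2.
G =
  [2, 0, 2/3]
  [0, 2/3, 0]
  [2/3, 0, 2/5],
b = (-4/15, -4/15, -4/35).
Solving gives a_0 = -3/35, a_1 = -2/5, a_2 = -1/7, so
  g(x) = -x^2/7 - 2*x/5 - 3/35.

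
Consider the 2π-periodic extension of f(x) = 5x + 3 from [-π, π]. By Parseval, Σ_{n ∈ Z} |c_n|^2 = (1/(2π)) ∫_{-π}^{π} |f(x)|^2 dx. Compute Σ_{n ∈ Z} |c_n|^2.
Σ |c_n|^2 = 25π^2/3 + 9

Expand and integrate term by term over [-π, π]:
  ∫ (5x)^2 dx = 25·(2π^3/3); ∫ 2·5·(3)·x dx = 0 (odd integrand); ∫ 3^2 dx = 9·2π.
So (1/(2π)) ∫_{-π}^{π} (5x + 3)^2 dx = 25π^2/3 + 9 = 25π^2/3 + 9.
Parseval ⇒ Σ |c_n|^2 = 25π^2/3 + 9.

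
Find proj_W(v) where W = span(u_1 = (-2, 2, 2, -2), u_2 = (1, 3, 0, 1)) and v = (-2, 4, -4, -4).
proj_W(v) = (-42/43, 114/43, 60/43, -42/43)

Set up U = [u_1 | ... | u_2] ∈ R^(4×2). The projector onto W = col(U) is P = U (U^T U)^(-1) U^T.
Compute U^T U =
  [16, 2]
  [2, 11],
and U^T v = (12, 6).
Solve U^T U · c = U^T v for the coefficients: c = (30/43, 18/43). The projection is proj_W(v) = U c.
Check: (v - proj_W(v)) · u_1 = 0  (should be 0).
Check: (v - proj_W(v)) · u_2 = 0  (should be 0).
Result: proj_W(v) = (-42/43, 114/43, 60/43, -42/43).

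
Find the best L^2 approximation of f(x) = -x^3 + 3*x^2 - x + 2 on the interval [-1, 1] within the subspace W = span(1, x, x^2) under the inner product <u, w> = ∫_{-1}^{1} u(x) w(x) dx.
g(x) = 3*x^2 - 8*x/5 + 2

The best approximation g ∈ W is the orthogonal projection of f onto W. Writing g = a_0 + a_1 x + a_2 x^2, the coefficients solve the normal equations G · a = b where
  G_{ij} = <φ_i, φ_j> and b_i = <f, φ_i>, with φ_0 = 1, φ_1 = x, φ_2 = x^2.
G =
  [2, 0, 2/3]
  [0, 2/3, 0]
  [2/3, 0, 2/5],
b = (6, -16/15, 38/15).
Solving gives a_0 = 2, a_1 = -8/5, a_2 = 3, so
  g(x) = 3*x^2 - 8*x/5 + 2.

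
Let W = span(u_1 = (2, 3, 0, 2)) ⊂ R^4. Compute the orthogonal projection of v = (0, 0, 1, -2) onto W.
proj_W(v) = (-8/17, -12/17, 0, -8/17)

Set up U = [u_1 | ... | u_1] ∈ R^(4×1). The projector onto W = col(U) is P = U (U^T U)^(-1) U^T.
Compute U^T U =
  [17],
and U^T v = (-4).
Solve U^T U · c = U^T v for the coefficients: c = (-4/17). The projection is proj_W(v) = U c.
Check: (v - proj_W(v)) · u_1 = 0  (should be 0).
Result: proj_W(v) = (-8/17, -12/17, 0, -8/17).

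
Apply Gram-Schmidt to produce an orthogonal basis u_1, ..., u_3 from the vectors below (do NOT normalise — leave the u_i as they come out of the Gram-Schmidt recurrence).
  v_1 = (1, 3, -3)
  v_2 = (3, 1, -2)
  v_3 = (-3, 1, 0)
Orthogonal basis:
  u_1 = (1, 3, -3)
  u_2 = (45/19, -17/19, -2/19)
  u_3 = (-3/61, -7/61, -8/61)

Apply the Gram-Schmidt recurrence
  u_1 = v_1
  u_i = v_i − Σ_{j<i} ((v_i · u_j) / (u_j · u_j)) · u_j.

Step by step this gives:
  u_1 = (1, 3, -3)
  u_2 = (45/19, -17/19, -2/19)
  u_3 = (-3/61, -7/61, -8/61)

Orthogonality check:
  u_2 · u_1 = 0 (should be 0)
  u_3 · u_1 = 0 (should be 0)
  u_3 · u_2 = 0 (should be 0)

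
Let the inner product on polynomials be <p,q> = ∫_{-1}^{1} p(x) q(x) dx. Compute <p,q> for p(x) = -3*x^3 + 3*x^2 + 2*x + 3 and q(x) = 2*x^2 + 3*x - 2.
<p,q> = -46/5

Expand the product: p(x)·q(x) = -6*x^5 - 3*x^4 + 19*x^3 + 6*x^2 + 5*x - 6.
∫_{-1}^{1} of each monomial x^k gives [2/(k+1) if k even, 0 if k odd]. Integrating term-by-term (or equivalently evaluating the antiderivative F(x) = -x^6 - 3*x^5/5 + 19*x^4/4 + 2*x^3 + 5*x^2/2 - 6*x at the endpoints):
  F(1) − F(−1) = 33/20 − (217/20) = -46/5.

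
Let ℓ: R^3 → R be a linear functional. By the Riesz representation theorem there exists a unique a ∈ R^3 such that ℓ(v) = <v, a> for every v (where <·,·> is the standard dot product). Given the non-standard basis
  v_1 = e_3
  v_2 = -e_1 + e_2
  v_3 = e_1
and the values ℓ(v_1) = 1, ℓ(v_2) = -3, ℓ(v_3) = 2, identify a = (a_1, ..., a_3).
a = (2, -1, 1)

Write a = (a_1, ..., a_3) in the standard basis. For each basis vector v_i, ℓ(v_i) = <v_i, a> is a linear equation in the a_j's. Collect the n equations into a matrix system V a = ℓ, where row i of V is v_i (expressed in the standard basis). Since V is invertible (lower-triangular with 1s on the diagonal, up to permutation), solve by back-substitution:
  V =
[[0, 0, 1],
 [-1, 1, 0],
 [1, 0, 0]]
  V a = (1, -3, 2)
Solving gives a = (2, -1, 1).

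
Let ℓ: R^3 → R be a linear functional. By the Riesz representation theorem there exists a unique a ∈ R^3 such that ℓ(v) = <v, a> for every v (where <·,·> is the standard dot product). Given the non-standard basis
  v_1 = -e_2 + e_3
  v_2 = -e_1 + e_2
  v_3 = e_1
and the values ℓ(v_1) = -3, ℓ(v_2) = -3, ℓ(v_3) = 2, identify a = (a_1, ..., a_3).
a = (2, -1, -4)

Write a = (a_1, ..., a_3) in the standard basis. For each basis vector v_i, ℓ(v_i) = <v_i, a> is a linear equation in the a_j's. Collect the n equations into a matrix system V a = ℓ, where row i of V is v_i (expressed in the standard basis). Since V is invertible (lower-triangular with 1s on the diagonal, up to permutation), solve by back-substitution:
  V =
[[0, -1, 1],
 [-1, 1, 0],
 [1, 0, 0]]
  V a = (-3, -3, 2)
Solving gives a = (2, -1, -4).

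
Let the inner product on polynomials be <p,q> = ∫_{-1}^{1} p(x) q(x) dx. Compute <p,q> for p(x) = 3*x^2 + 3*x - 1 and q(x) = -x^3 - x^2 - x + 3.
<p,q> = -56/15

Expand the product: p(x)·q(x) = -3*x^5 - 6*x^4 - 5*x^3 + 7*x^2 + 10*x - 3.
∫_{-1}^{1} of each monomial x^k gives [2/(k+1) if k even, 0 if k odd]. Integrating term-by-term (or equivalently evaluating the antiderivative F(x) = -x^6/2 - 6*x^5/5 - 5*x^4/4 + 7*x^3/3 + 5*x^2 - 3*x at the endpoints):
  F(1) − F(−1) = 83/60 − (307/60) = -56/15.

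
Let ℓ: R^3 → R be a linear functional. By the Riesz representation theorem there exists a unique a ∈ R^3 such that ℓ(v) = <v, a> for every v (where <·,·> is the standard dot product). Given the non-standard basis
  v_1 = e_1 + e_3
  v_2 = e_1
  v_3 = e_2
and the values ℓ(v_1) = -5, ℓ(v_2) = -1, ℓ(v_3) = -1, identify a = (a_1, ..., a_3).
a = (-1, -1, -4)

Write a = (a_1, ..., a_3) in the standard basis. For each basis vector v_i, ℓ(v_i) = <v_i, a> is a linear equation in the a_j's. Collect the n equations into a matrix system V a = ℓ, where row i of V is v_i (expressed in the standard basis). Since V is invertible (lower-triangular with 1s on the diagonal, up to permutation), solve by back-substitution:
  V =
[[1, 0, 1],
 [1, 0, 0],
 [0, 1, 0]]
  V a = (-5, -1, -1)
Solving gives a = (-1, -1, -4).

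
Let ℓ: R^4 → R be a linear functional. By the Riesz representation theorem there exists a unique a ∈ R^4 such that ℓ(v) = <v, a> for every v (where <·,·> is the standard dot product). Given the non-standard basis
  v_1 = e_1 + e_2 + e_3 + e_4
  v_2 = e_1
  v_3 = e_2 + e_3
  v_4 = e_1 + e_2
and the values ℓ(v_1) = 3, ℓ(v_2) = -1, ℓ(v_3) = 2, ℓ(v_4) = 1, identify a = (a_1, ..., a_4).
a = (-1, 2, 0, 2)

Write a = (a_1, ..., a_4) in the standard basis. For each basis vector v_i, ℓ(v_i) = <v_i, a> is a linear equation in the a_j's. Collect the n equations into a matrix system V a = ℓ, where row i of V is v_i (expressed in the standard basis). Since V is invertible (lower-triangular with 1s on the diagonal, up to permutation), solve by back-substitution:
  V =
[[1, 1, 1, 1],
 [1, 0, 0, 0],
 [0, 1, 1, 0],
 [1, 1, 0, 0]]
  V a = (3, -1, 2, 1)
Solving gives a = (-1, 2, 0, 2).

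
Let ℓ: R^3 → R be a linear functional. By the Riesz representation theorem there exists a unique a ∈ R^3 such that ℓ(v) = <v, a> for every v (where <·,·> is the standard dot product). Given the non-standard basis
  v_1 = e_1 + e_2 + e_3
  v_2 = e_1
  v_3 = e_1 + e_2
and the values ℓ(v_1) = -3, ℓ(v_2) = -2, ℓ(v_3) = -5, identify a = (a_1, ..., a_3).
a = (-2, -3, 2)

Write a = (a_1, ..., a_3) in the standard basis. For each basis vector v_i, ℓ(v_i) = <v_i, a> is a linear equation in the a_j's. Collect the n equations into a matrix system V a = ℓ, where row i of V is v_i (expressed in the standard basis). Since V is invertible (lower-triangular with 1s on the diagonal, up to permutation), solve by back-substitution:
  V =
[[1, 1, 1],
 [1, 0, 0],
 [1, 1, 0]]
  V a = (-3, -2, -5)
Solving gives a = (-2, -3, 2).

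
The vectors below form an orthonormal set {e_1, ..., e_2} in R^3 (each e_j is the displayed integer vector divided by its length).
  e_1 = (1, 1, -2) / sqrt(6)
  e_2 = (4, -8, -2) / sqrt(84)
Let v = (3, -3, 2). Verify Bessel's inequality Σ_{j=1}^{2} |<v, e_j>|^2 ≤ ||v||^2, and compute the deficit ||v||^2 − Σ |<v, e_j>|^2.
Σ |<v, e_j>|^2 = 104/7; ||v||^2 = 22; deficit = 50/7

Write each e_j = u_j / sqrt(<u_j, u_j>) where u_j is the displayed integer vector. Then <v, e_j> = <v, u_j> / sqrt(<u_j, u_j>), so |<v, e_j>|^2 = <v, u_j>^2 / <u_j, u_j>.
Coefficients: <v, e_1> = -4/sqrt(6), <v, e_2> = 32/sqrt(84).
Square and sum: Σ |<v, e_j>|^2 = 104/7.
Compute ||v||^2 = v·v = 22.
Deficit = 22 − 104/7 = 50/7 ≥ 0, confirming Bessel's inequality. (The deficit equals ||v − Σ <v,e_j> e_j||^2, the squared distance from v to span{e_j}.)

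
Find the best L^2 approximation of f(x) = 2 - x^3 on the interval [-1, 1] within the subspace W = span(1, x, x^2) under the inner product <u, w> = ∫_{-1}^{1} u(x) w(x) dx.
g(x) = 2 - 3*x/5

The best approximation g ∈ W is the orthogonal projection of f onto W. Writing g = a_0 + a_1 x + a_2 x^2, the coefficients solve the normal equations G · a = b where
  G_{ij} = <φ_i, φ_j> and b_i = <f, φ_i>, with φ_0 = 1, φ_1 = x, φ_2 = x^2.
G =
  [2, 0, 2/3]
  [0, 2/3, 0]
  [2/3, 0, 2/5],
b = (4, -2/5, 4/3).
Solving gives a_0 = 2, a_1 = -3/5, a_2 = 0, so
  g(x) = 2 - 3*x/5.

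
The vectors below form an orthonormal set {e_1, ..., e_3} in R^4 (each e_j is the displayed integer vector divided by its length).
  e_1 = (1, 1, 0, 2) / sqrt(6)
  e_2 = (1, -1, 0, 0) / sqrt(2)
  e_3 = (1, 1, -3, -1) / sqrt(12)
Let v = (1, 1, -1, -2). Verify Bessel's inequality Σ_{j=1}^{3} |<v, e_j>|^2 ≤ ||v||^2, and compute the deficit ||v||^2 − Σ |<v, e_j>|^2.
Σ |<v, e_j>|^2 = 19/4; ||v||^2 = 7; deficit = 9/4

Write each e_j = u_j / sqrt(<u_j, u_j>) where u_j is the displayed integer vector. Then <v, e_j> = <v, u_j> / sqrt(<u_j, u_j>), so |<v, e_j>|^2 = <v, u_j>^2 / <u_j, u_j>.
Coefficients: <v, e_1> = -2/sqrt(6), <v, e_2> = 0/sqrt(2), <v, e_3> = 7/sqrt(12).
Square and sum: Σ |<v, e_j>|^2 = 19/4.
Compute ||v||^2 = v·v = 7.
Deficit = 7 − 19/4 = 9/4 ≥ 0, confirming Bessel's inequality. (The deficit equals ||v − Σ <v,e_j> e_j||^2, the squared distance from v to span{e_j}.)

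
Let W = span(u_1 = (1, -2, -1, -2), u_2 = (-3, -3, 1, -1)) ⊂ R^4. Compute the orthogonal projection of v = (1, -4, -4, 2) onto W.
proj_W(v) = (93/92, -159/92, -87/92, -165/92)

Set up U = [u_1 | ... | u_2] ∈ R^(4×2). The projector onto W = col(U) is P = U (U^T U)^(-1) U^T.
Compute U^T U =
  [10, 4]
  [4, 20],
and U^T v = (9, 3).
Solve U^T U · c = U^T v for the coefficients: c = (21/23, -3/92). The projection is proj_W(v) = U c.
Check: (v - proj_W(v)) · u_1 = 0  (should be 0).
Check: (v - proj_W(v)) · u_2 = 0  (should be 0).
Result: proj_W(v) = (93/92, -159/92, -87/92, -165/92).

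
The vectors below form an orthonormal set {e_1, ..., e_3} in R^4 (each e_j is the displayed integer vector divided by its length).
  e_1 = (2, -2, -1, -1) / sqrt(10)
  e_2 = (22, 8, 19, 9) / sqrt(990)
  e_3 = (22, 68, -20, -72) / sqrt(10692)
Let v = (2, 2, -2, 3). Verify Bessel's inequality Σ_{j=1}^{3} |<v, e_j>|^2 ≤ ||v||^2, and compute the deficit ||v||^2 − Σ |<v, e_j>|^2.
Σ |<v, e_j>|^2 = 614/243; ||v||^2 = 21; deficit = 4489/243

Write each e_j = u_j / sqrt(<u_j, u_j>) where u_j is the displayed integer vector. Then <v, e_j> = <v, u_j> / sqrt(<u_j, u_j>), so |<v, e_j>|^2 = <v, u_j>^2 / <u_j, u_j>.
Coefficients: <v, e_1> = -1/sqrt(10), <v, e_2> = 49/sqrt(990), <v, e_3> = 4/sqrt(10692).
Square and sum: Σ |<v, e_j>|^2 = 614/243.
Compute ||v||^2 = v·v = 21.
Deficit = 21 − 614/243 = 4489/243 ≥ 0, confirming Bessel's inequality. (The deficit equals ||v − Σ <v,e_j> e_j||^2, the squared distance from v to span{e_j}.)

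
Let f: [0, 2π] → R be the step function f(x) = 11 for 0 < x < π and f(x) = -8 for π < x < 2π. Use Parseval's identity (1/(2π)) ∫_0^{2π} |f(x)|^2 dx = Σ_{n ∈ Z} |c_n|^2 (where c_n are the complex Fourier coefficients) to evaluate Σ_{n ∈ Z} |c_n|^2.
Σ |c_n|^2 = 185/2

Parseval equates the L^2 energy of f (normalised by 1/(2π)) with the ℓ^2 sum of its Fourier coefficients: (1/(2π)) ∫_0^{2π} |f|^2 = Σ |c_n|^2.
Compute the left side: (1/(2π)) [∫_0^π 11^2 dx + ∫_π^{2π} (-8)^2 dx] = (1/(2π)) · (121π + 64π) = (121 + 64)/2 = 185/2.
So Σ_{n ∈ Z} |c_n|^2 = 185/2.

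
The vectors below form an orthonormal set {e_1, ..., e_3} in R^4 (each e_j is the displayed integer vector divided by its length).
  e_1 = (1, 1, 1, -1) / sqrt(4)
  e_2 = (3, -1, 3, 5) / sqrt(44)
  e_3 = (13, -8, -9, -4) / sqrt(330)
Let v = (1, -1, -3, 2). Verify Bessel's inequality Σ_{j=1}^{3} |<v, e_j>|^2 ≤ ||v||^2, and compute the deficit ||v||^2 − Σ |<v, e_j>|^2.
Σ |<v, e_j>|^2 = 35/3; ||v||^2 = 15; deficit = 10/3

Write each e_j = u_j / sqrt(<u_j, u_j>) where u_j is the displayed integer vector. Then <v, e_j> = <v, u_j> / sqrt(<u_j, u_j>), so |<v, e_j>|^2 = <v, u_j>^2 / <u_j, u_j>.
Coefficients: <v, e_1> = -5/sqrt(4), <v, e_2> = 5/sqrt(44), <v, e_3> = 40/sqrt(330).
Square and sum: Σ |<v, e_j>|^2 = 35/3.
Compute ||v||^2 = v·v = 15.
Deficit = 15 − 35/3 = 10/3 ≥ 0, confirming Bessel's inequality. (The deficit equals ||v − Σ <v,e_j> e_j||^2, the squared distance from v to span{e_j}.)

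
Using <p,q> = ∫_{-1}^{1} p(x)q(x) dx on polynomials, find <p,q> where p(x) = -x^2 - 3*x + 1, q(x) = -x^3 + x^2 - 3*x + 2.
<p,q> = 152/15

Expand the product: p(x)·q(x) = x^5 + 2*x^4 - x^3 + 8*x^2 - 9*x + 2.
∫_{-1}^{1} of each monomial x^k gives [2/(k+1) if k even, 0 if k odd]. Integrating term-by-term (or equivalently evaluating the antiderivative F(x) = x^6/6 + 2*x^5/5 - x^4/4 + 8*x^3/3 - 9*x^2/2 + 2*x at the endpoints):
  F(1) − F(−1) = 29/60 − (-193/20) = 152/15.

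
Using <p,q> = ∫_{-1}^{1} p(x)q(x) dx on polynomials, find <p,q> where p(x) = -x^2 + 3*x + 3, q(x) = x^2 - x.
<p,q> = -2/5

Expand the product: p(x)·q(x) = -x^4 + 4*x^3 - 3*x.
∫_{-1}^{1} of each monomial x^k gives [2/(k+1) if k even, 0 if k odd]. Integrating term-by-term (or equivalently evaluating the antiderivative F(x) = -x^5/5 + x^4 - 3*x^2/2 at the endpoints):
  F(1) − F(−1) = -7/10 − (-3/10) = -2/5.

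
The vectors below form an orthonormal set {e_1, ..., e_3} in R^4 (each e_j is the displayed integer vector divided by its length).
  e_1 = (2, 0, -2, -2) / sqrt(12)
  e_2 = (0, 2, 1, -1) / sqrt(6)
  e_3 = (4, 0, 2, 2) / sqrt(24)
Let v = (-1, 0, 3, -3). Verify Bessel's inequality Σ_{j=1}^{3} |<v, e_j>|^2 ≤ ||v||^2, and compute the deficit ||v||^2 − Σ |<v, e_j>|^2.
Σ |<v, e_j>|^2 = 7; ||v||^2 = 19; deficit = 12

Write each e_j = u_j / sqrt(<u_j, u_j>) where u_j is the displayed integer vector. Then <v, e_j> = <v, u_j> / sqrt(<u_j, u_j>), so |<v, e_j>|^2 = <v, u_j>^2 / <u_j, u_j>.
Coefficients: <v, e_1> = -2/sqrt(12), <v, e_2> = 6/sqrt(6), <v, e_3> = -4/sqrt(24).
Square and sum: Σ |<v, e_j>|^2 = 7.
Compute ||v||^2 = v·v = 19.
Deficit = 19 − 7 = 12 ≥ 0, confirming Bessel's inequality. (The deficit equals ||v − Σ <v,e_j> e_j||^2, the squared distance from v to span{e_j}.)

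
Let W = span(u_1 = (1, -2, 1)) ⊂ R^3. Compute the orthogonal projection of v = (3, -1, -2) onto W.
proj_W(v) = (1/2, -1, 1/2)

Set up U = [u_1 | ... | u_1] ∈ R^(3×1). The projector onto W = col(U) is P = U (U^T U)^(-1) U^T.
Compute U^T U =
  [6],
and U^T v = (3).
Solve U^T U · c = U^T v for the coefficients: c = (1/2). The projection is proj_W(v) = U c.
Check: (v - proj_W(v)) · u_1 = 0  (should be 0).
Result: proj_W(v) = (1/2, -1, 1/2).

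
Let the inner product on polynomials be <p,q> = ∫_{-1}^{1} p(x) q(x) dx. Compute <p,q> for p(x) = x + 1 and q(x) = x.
<p,q> = 2/3

Expand the product: p(x)·q(x) = x^2 + x.
∫_{-1}^{1} of each monomial x^k gives [2/(k+1) if k even, 0 if k odd]. Integrating term-by-term (or equivalently evaluating the antiderivative F(x) = x^3/3 + x^2/2 at the endpoints):
  F(1) − F(−1) = 5/6 − (1/6) = 2/3.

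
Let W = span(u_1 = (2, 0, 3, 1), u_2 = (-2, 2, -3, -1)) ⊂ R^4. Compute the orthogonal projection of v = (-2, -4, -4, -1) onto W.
proj_W(v) = (-17/7, -4, -51/14, -17/14)

Set up U = [u_1 | ... | u_2] ∈ R^(4×2). The projector onto W = col(U) is P = U (U^T U)^(-1) U^T.
Compute U^T U =
  [14, -14]
  [-14, 18],
and U^T v = (-17, 9).
Solve U^T U · c = U^T v for the coefficients: c = (-45/14, -2). The projection is proj_W(v) = U c.
Check: (v - proj_W(v)) · u_1 = 0  (should be 0).
Check: (v - proj_W(v)) · u_2 = 0  (should be 0).
Result: proj_W(v) = (-17/7, -4, -51/14, -17/14).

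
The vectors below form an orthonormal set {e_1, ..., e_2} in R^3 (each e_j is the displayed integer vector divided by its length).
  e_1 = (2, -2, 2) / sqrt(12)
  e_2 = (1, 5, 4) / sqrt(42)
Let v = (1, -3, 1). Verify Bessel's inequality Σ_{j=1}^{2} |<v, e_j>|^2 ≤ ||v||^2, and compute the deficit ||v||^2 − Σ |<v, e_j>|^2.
Σ |<v, e_j>|^2 = 75/7; ||v||^2 = 11; deficit = 2/7

Write each e_j = u_j / sqrt(<u_j, u_j>) where u_j is the displayed integer vector. Then <v, e_j> = <v, u_j> / sqrt(<u_j, u_j>), so |<v, e_j>|^2 = <v, u_j>^2 / <u_j, u_j>.
Coefficients: <v, e_1> = 10/sqrt(12), <v, e_2> = -10/sqrt(42).
Square and sum: Σ |<v, e_j>|^2 = 75/7.
Compute ||v||^2 = v·v = 11.
Deficit = 11 − 75/7 = 2/7 ≥ 0, confirming Bessel's inequality. (The deficit equals ||v − Σ <v,e_j> e_j||^2, the squared distance from v to span{e_j}.)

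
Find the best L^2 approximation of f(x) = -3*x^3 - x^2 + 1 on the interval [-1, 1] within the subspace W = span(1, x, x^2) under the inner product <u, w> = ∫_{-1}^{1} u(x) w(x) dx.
g(x) = -x^2 - 9*x/5 + 1

The best approximation g ∈ W is the orthogonal projection of f onto W. Writing g = a_0 + a_1 x + a_2 x^2, the coefficients solve the normal equations G · a = b where
  G_{ij} = <φ_i, φ_j> and b_i = <f, φ_i>, with φ_0 = 1, φ_1 = x, φ_2 = x^2.
G =
  [2, 0, 2/3]
  [0, 2/3, 0]
  [2/3, 0, 2/5],
b = (4/3, -6/5, 4/15).
Solving gives a_0 = 1, a_1 = -9/5, a_2 = -1, so
  g(x) = -x^2 - 9*x/5 + 1.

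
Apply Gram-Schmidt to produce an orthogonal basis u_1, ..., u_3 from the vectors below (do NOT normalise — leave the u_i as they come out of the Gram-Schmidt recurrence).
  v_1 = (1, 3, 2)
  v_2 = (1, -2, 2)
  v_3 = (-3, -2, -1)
Orthogonal basis:
  u_1 = (1, 3, 2)
  u_2 = (15/14, -25/14, 15/7)
  u_3 = (-2, 0, 1)

Apply the Gram-Schmidt recurrence
  u_1 = v_1
  u_i = v_i − Σ_{j<i} ((v_i · u_j) / (u_j · u_j)) · u_j.

Step by step this gives:
  u_1 = (1, 3, 2)
  u_2 = (15/14, -25/14, 15/7)
  u_3 = (-2, 0, 1)

Orthogonality check:
  u_2 · u_1 = 0 (should be 0)
  u_3 · u_1 = 0 (should be 0)
  u_3 · u_2 = 0 (should be 0)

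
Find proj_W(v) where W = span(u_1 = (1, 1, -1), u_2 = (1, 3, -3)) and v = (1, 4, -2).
proj_W(v) = (1, 3, -3)

Set up U = [u_1 | ... | u_2] ∈ R^(3×2). The projector onto W = col(U) is P = U (U^T U)^(-1) U^T.
Compute U^T U =
  [3, 7]
  [7, 19],
and U^T v = (7, 19).
Solve U^T U · c = U^T v for the coefficients: c = (0, 1). The projection is proj_W(v) = U c.
Check: (v - proj_W(v)) · u_1 = 0  (should be 0).
Check: (v - proj_W(v)) · u_2 = 0  (should be 0).
Result: proj_W(v) = (1, 3, -3).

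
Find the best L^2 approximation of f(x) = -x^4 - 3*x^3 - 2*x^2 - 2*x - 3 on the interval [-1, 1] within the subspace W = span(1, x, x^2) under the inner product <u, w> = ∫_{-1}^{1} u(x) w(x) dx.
g(x) = -20*x^2/7 - 19*x/5 - 102/35

The best approximation g ∈ W is the orthogonal projection of f onto W. Writing g = a_0 + a_1 x + a_2 x^2, the coefficients solve the normal equations G · a = b where
  G_{ij} = <φ_i, φ_j> and b_i = <f, φ_i>, with φ_0 = 1, φ_1 = x, φ_2 = x^2.
G =
  [2, 0, 2/3]
  [0, 2/3, 0]
  [2/3, 0, 2/5],
b = (-116/15, -38/15, -108/35).
Solving gives a_0 = -102/35, a_1 = -19/5, a_2 = -20/7, so
  g(x) = -20*x^2/7 - 19*x/5 - 102/35.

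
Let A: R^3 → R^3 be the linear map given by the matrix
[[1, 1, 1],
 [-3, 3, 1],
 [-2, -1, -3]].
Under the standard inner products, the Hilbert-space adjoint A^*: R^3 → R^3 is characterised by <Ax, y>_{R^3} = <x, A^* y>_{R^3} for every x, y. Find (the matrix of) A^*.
A^* = A^T =
[[1, -3, -2],
 [1, 3, -1],
 [1, 1, -3]]

For real matrices with standard dot products, the defining identity <Ax, y> = <x, A^* y> gives (Ax)^T y = x^T (A^*) y, i.e. x^T A^T y = x^T (A^*) y. Since this holds for all x, y, we must have A^* = A^T. Therefore
A^* =
[[1, -3, -2],
 [1, 3, -1],
 [1, 1, -3]].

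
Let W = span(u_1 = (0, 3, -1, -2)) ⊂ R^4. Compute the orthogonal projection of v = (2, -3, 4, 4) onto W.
proj_W(v) = (0, -9/2, 3/2, 3)

Set up U = [u_1 | ... | u_1] ∈ R^(4×1). The projector onto W = col(U) is P = U (U^T U)^(-1) U^T.
Compute U^T U =
  [14],
and U^T v = (-21).
Solve U^T U · c = U^T v for the coefficients: c = (-3/2). The projection is proj_W(v) = U c.
Check: (v - proj_W(v)) · u_1 = 0  (should be 0).
Result: proj_W(v) = (0, -9/2, 3/2, 3).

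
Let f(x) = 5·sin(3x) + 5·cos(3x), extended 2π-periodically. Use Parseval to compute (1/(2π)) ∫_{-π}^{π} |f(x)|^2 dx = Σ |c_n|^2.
Σ |c_n|^2 = 25

Expand |f|^2 and use orthogonality of {sin(nx), cos(mx)} on [-π, π]:
  ∫_{-π}^{π} sin(nx)^2 dx = π, ∫ cos(mx)^2 dx = π, and cross terms integrate to 0.
So ∫_{-π}^{π} f(x)^2 dx = 5^2 · π + 5^2 · π = (25 + 25)π.
Divide by 2π: (25 + 25)/2 = 25.
By Parseval, this equals Σ |c_n|^2.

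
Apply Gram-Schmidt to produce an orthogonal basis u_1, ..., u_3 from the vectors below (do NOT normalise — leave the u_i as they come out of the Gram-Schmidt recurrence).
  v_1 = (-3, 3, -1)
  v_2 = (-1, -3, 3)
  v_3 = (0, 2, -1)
Orthogonal basis:
  u_1 = (-3, 3, -1)
  u_2 = (-46/19, -30/19, 48/19)
  u_3 = (6/35, 2/7, 12/35)

Apply the Gram-Schmidt recurrence
  u_1 = v_1
  u_i = v_i − Σ_{j<i} ((v_i · u_j) / (u_j · u_j)) · u_j.

Step by step this gives:
  u_1 = (-3, 3, -1)
  u_2 = (-46/19, -30/19, 48/19)
  u_3 = (6/35, 2/7, 12/35)

Orthogonality check:
  u_2 · u_1 = 0 (should be 0)
  u_3 · u_1 = 0 (should be 0)
  u_3 · u_2 = 0 (should be 0)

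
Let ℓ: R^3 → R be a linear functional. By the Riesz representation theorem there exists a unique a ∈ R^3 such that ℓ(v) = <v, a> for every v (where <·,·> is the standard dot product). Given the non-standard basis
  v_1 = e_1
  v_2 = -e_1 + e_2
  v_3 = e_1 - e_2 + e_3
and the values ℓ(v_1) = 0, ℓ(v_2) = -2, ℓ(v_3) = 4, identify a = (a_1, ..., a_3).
a = (0, -2, 2)

Write a = (a_1, ..., a_3) in the standard basis. For each basis vector v_i, ℓ(v_i) = <v_i, a> is a linear equation in the a_j's. Collect the n equations into a matrix system V a = ℓ, where row i of V is v_i (expressed in the standard basis). Since V is invertible (lower-triangular with 1s on the diagonal, up to permutation), solve by back-substitution:
  V =
[[1, 0, 0],
 [-1, 1, 0],
 [1, -1, 1]]
  V a = (0, -2, 4)
Solving gives a = (0, -2, 2).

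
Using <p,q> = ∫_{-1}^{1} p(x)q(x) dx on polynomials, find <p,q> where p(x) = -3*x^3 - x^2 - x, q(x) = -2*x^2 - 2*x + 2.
<p,q> = 16/5

Expand the product: p(x)·q(x) = 6*x^5 + 8*x^4 - 2*x^3 - 2*x.
∫_{-1}^{1} of each monomial x^k gives [2/(k+1) if k even, 0 if k odd]. Integrating term-by-term (or equivalently evaluating the antiderivative F(x) = x^6 + 8*x^5/5 - x^4/2 - x^2 at the endpoints):
  F(1) − F(−1) = 11/10 − (-21/10) = 16/5.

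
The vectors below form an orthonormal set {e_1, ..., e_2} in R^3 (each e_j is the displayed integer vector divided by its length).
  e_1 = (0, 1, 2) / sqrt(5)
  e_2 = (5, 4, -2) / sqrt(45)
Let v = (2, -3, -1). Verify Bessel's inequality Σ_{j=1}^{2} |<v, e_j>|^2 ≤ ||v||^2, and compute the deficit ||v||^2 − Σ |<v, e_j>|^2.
Σ |<v, e_j>|^2 = 5; ||v||^2 = 14; deficit = 9

Write each e_j = u_j / sqrt(<u_j, u_j>) where u_j is the displayed integer vector. Then <v, e_j> = <v, u_j> / sqrt(<u_j, u_j>), so |<v, e_j>|^2 = <v, u_j>^2 / <u_j, u_j>.
Coefficients: <v, e_1> = -5/sqrt(5), <v, e_2> = 0/sqrt(45).
Square and sum: Σ |<v, e_j>|^2 = 5.
Compute ||v||^2 = v·v = 14.
Deficit = 14 − 5 = 9 ≥ 0, confirming Bessel's inequality. (The deficit equals ||v − Σ <v,e_j> e_j||^2, the squared distance from v to span{e_j}.)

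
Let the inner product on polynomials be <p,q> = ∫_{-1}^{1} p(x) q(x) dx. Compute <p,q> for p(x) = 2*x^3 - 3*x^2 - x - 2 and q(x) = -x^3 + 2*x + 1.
<p,q> = -124/21

Expand the product: p(x)·q(x) = -2*x^6 + 3*x^5 + 5*x^4 - 2*x^3 - 5*x^2 - 5*x - 2.
∫_{-1}^{1} of each monomial x^k gives [2/(k+1) if k even, 0 if k odd]. Integrating term-by-term (or equivalently evaluating the antiderivative F(x) = -2*x^7/7 + x^6/2 + x^5 - x^4/2 - 5*x^3/3 - 5*x^2/2 - 2*x at the endpoints):
  F(1) − F(−1) = -229/42 − (19/42) = -124/21.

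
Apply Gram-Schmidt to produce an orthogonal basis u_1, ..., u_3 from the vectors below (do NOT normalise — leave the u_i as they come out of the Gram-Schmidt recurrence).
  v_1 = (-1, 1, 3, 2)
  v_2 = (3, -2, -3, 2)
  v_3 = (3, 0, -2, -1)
Orthogonal basis:
  u_1 = (-1, 1, 3, 2)
  u_2 = (7/3, -4/3, -1, 10/3)
  u_3 = (459/290, 163/145, 143/290, -74/145)

Apply the Gram-Schmidt recurrence
  u_1 = v_1
  u_i = v_i − Σ_{j<i} ((v_i · u_j) / (u_j · u_j)) · u_j.

Step by step this gives:
  u_1 = (-1, 1, 3, 2)
  u_2 = (7/3, -4/3, -1, 10/3)
  u_3 = (459/290, 163/145, 143/290, -74/145)

Orthogonality check:
  u_2 · u_1 = 0 (should be 0)
  u_3 · u_1 = 0 (should be 0)
  u_3 · u_2 = 0 (should be 0)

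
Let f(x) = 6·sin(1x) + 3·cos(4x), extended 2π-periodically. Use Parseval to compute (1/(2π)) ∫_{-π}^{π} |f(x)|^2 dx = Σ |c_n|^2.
Σ |c_n|^2 = 45/2

Expand |f|^2 and use orthogonality of {sin(nx), cos(mx)} on [-π, π]:
  ∫_{-π}^{π} sin(nx)^2 dx = π, ∫ cos(mx)^2 dx = π, and cross terms integrate to 0.
So ∫_{-π}^{π} f(x)^2 dx = 6^2 · π + 3^2 · π = (36 + 9)π.
Divide by 2π: (36 + 9)/2 = 45/2.
By Parseval, this equals Σ |c_n|^2.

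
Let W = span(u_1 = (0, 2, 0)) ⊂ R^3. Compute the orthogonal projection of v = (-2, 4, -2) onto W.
proj_W(v) = (0, 4, 0)

Set up U = [u_1 | ... | u_1] ∈ R^(3×1). The projector onto W = col(U) is P = U (U^T U)^(-1) U^T.
Compute U^T U =
  [4],
and U^T v = (8).
Solve U^T U · c = U^T v for the coefficients: c = (2). The projection is proj_W(v) = U c.
Check: (v - proj_W(v)) · u_1 = 0  (should be 0).
Result: proj_W(v) = (0, 4, 0).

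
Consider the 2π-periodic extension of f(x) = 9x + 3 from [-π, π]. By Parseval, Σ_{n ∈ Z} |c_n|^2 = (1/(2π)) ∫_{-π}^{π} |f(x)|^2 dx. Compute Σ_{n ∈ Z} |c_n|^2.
Σ |c_n|^2 = 27π^2 + 9

Expand and integrate term by term over [-π, π]:
  ∫ (9x)^2 dx = 81·(2π^3/3); ∫ 2·9·(3)·x dx = 0 (odd integrand); ∫ 3^2 dx = 9·2π.
So (1/(2π)) ∫_{-π}^{π} (9x + 3)^2 dx = 81π^2/3 + 9 = 27π^2 + 9.
Parseval ⇒ Σ |c_n|^2 = 27π^2 + 9.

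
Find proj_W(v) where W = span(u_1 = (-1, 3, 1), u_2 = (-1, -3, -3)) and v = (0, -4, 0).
proj_W(v) = (12/11, -36/11, -12/11)

Set up U = [u_1 | ... | u_2] ∈ R^(3×2). The projector onto W = col(U) is P = U (U^T U)^(-1) U^T.
Compute U^T U =
  [11, -11]
  [-11, 19],
and U^T v = (-12, 12).
Solve U^T U · c = U^T v for the coefficients: c = (-12/11, 0). The projection is proj_W(v) = U c.
Check: (v - proj_W(v)) · u_1 = 0  (should be 0).
Check: (v - proj_W(v)) · u_2 = 0  (should be 0).
Result: proj_W(v) = (12/11, -36/11, -12/11).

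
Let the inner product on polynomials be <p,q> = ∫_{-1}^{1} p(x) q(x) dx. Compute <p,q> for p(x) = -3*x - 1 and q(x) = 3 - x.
<p,q> = -4

Expand the product: p(x)·q(x) = 3*x^2 - 8*x - 3.
∫_{-1}^{1} of each monomial x^k gives [2/(k+1) if k even, 0 if k odd]. Integrating term-by-term (or equivalently evaluating the antiderivative F(x) = x^3 - 4*x^2 - 3*x at the endpoints):
  F(1) − F(−1) = -6 − (-2) = -4.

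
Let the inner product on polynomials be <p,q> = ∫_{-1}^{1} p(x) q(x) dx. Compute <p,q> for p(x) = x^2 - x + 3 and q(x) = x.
<p,q> = -2/3

Expand the product: p(x)·q(x) = x^3 - x^2 + 3*x.
∫_{-1}^{1} of each monomial x^k gives [2/(k+1) if k even, 0 if k odd]. Integrating term-by-term (or equivalently evaluating the antiderivative F(x) = x^4/4 - x^3/3 + 3*x^2/2 at the endpoints):
  F(1) − F(−1) = 17/12 − (25/12) = -2/3.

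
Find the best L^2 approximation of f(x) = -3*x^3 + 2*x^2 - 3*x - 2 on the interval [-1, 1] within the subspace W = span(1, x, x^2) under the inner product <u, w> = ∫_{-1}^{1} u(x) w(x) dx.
g(x) = 2*x^2 - 24*x/5 - 2

The best approximation g ∈ W is the orthogonal projection of f onto W. Writing g = a_0 + a_1 x + a_2 x^2, the coefficients solve the normal equations G · a = b where
  G_{ij} = <φ_i, φ_j> and b_i = <f, φ_i>, with φ_0 = 1, φ_1 = x, φ_2 = x^2.
G =
  [2, 0, 2/3]
  [0, 2/3, 0]
  [2/3, 0, 2/5],
b = (-8/3, -16/5, -8/15).
Solving gives a_0 = -2, a_1 = -24/5, a_2 = 2, so
  g(x) = 2*x^2 - 24*x/5 - 2.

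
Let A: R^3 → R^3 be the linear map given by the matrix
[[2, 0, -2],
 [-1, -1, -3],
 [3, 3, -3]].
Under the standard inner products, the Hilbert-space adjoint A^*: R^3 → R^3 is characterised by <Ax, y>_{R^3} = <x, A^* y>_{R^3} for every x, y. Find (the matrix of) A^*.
A^* = A^T =
[[2, -1, 3],
 [0, -1, 3],
 [-2, -3, -3]]

For real matrices with standard dot products, the defining identity <Ax, y> = <x, A^* y> gives (Ax)^T y = x^T (A^*) y, i.e. x^T A^T y = x^T (A^*) y. Since this holds for all x, y, we must have A^* = A^T. Therefore
A^* =
[[2, -1, 3],
 [0, -1, 3],
 [-2, -3, -3]].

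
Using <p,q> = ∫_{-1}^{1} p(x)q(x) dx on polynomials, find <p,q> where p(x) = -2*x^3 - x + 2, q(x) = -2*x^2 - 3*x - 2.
<p,q> = -94/15

Expand the product: p(x)·q(x) = 4*x^5 + 6*x^4 + 6*x^3 - x^2 - 4*x - 4.
∫_{-1}^{1} of each monomial x^k gives [2/(k+1) if k even, 0 if k odd]. Integrating term-by-term (or equivalently evaluating the antiderivative F(x) = 2*x^6/3 + 6*x^5/5 + 3*x^4/2 - x^3/3 - 2*x^2 - 4*x at the endpoints):
  F(1) − F(−1) = -89/30 − (33/10) = -94/15.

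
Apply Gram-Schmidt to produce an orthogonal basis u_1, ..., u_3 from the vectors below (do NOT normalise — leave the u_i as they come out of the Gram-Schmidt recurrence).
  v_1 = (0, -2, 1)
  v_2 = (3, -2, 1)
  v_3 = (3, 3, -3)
Orthogonal basis:
  u_1 = (0, -2, 1)
  u_2 = (3, 0, 0)
  u_3 = (0, -3/5, -6/5)

Apply the Gram-Schmidt recurrence
  u_1 = v_1
  u_i = v_i − Σ_{j<i} ((v_i · u_j) / (u_j · u_j)) · u_j.

Step by step this gives:
  u_1 = (0, -2, 1)
  u_2 = (3, 0, 0)
  u_3 = (0, -3/5, -6/5)

Orthogonality check:
  u_2 · u_1 = 0 (should be 0)
  u_3 · u_1 = 0 (should be 0)
  u_3 · u_2 = 0 (should be 0)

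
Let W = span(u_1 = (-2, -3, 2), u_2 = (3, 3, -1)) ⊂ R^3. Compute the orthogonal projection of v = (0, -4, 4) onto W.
proj_W(v) = (-6/17, -60/17, 74/17)

Set up U = [u_1 | ... | u_2] ∈ R^(3×2). The projector onto W = col(U) is P = U (U^T U)^(-1) U^T.
Compute U^T U =
  [17, -17]
  [-17, 19],
and U^T v = (20, -16).
Solve U^T U · c = U^T v for the coefficients: c = (54/17, 2). The projection is proj_W(v) = U c.
Check: (v - proj_W(v)) · u_1 = 0  (should be 0).
Check: (v - proj_W(v)) · u_2 = 0  (should be 0).
Result: proj_W(v) = (-6/17, -60/17, 74/17).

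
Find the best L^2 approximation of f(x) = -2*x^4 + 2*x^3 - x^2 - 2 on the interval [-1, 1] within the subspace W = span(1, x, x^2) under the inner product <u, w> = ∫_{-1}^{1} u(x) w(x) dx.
g(x) = -19*x^2/7 + 6*x/5 - 64/35

The best approximation g ∈ W is the orthogonal projection of f onto W. Writing g = a_0 + a_1 x + a_2 x^2, the coefficients solve the normal equations G · a = b where
  G_{ij} = <φ_i, φ_j> and b_i = <f, φ_i>, with φ_0 = 1, φ_1 = x, φ_2 = x^2.
G =
  [2, 0, 2/3]
  [0, 2/3, 0]
  [2/3, 0, 2/5],
b = (-82/15, 4/5, -242/105).
Solving gives a_0 = -64/35, a_1 = 6/5, a_2 = -19/7, so
  g(x) = -19*x^2/7 + 6*x/5 - 64/35.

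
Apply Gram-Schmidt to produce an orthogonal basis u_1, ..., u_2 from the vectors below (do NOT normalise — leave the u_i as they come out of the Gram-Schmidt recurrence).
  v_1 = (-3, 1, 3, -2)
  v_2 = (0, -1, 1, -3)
Orthogonal basis:
  u_1 = (-3, 1, 3, -2)
  u_2 = (24/23, -31/23, -1/23, -53/23)

Apply the Gram-Schmidt recurrence
  u_1 = v_1
  u_i = v_i − Σ_{j<i} ((v_i · u_j) / (u_j · u_j)) · u_j.

Step by step this gives:
  u_1 = (-3, 1, 3, -2)
  u_2 = (24/23, -31/23, -1/23, -53/23)

Orthogonality check:
  u_2 · u_1 = 0 (should be 0)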